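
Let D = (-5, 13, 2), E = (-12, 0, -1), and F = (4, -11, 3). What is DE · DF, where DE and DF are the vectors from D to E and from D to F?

246

DE = E − D = (-7, -13, -3)
DF = F − D = (9, -24, 1)
DE · DF = (-7)·9 + (-13)·(-24) + (-3)·1 = -63 + 312 - 3 = 246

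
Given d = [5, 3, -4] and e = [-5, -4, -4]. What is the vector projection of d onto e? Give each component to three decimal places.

(1.842, 1.474, 1.474)

d · e = 5·(-5) + 3·(-4) + (-4)·(-4) = -25 - 12 + 16 = -21
|e|² = 25 + 16 + 16 = 57
proj_e d = (-21/57) · (-5, -4, -4) ≈ (1.842, 1.474, 1.474)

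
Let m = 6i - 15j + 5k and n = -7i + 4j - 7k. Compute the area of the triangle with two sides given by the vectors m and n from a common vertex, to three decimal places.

58.811

i: (-15)·(-7) - 5·4 = 105 - 20 = 85
j: 5·(-7) - 6·(-7) = -35 - (-42) = 7
k: 6·4 - (-15)·(-7) = 24 - 105 = -81
m × n = (85, 7, -81)
|m × n| = √(85² + 7² + (-81)²) = √13835 ≈ 117.6223
area = ½ · 117.6223 ≈ 58.811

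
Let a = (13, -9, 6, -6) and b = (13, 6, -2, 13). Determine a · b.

25

a · b = 13·13 + (-9)·6 + 6·(-2) + (-6)·13 = 169 - 54 - 12 - 78 = 25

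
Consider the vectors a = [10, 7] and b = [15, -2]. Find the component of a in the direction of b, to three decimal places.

a · b = 10·15 + 7·(-2) = 150 - 14 = 136
|b| = √(225 + 4) = √229 ≈ 15.1327
comp_b a = 136 / √229 ≈ 8.987

8.987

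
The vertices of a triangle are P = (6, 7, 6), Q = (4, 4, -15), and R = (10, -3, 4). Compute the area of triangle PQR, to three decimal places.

PQ = (-2, -3, -21),  PR = (4, -10, -2)
i: (-3)·(-2) - (-21)·(-10) = 6 - 210 = -204
j: (-21)·4 - (-2)·(-2) = -84 - 4 = -88
k: (-2)·(-10) - (-3)·4 = 20 - (-12) = 32
PQ × PR = (-204, -88, 32)
|PQ × PR| = √50384 ≈ 224.4638
area = ½ · 224.4638 ≈ 112.232

112.232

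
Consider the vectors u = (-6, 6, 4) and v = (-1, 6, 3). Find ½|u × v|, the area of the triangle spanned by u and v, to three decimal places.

i: 6·3 - 4·6 = 18 - 24 = -6
j: 4·(-1) - (-6)·3 = -4 - (-18) = 14
k: (-6)·6 - 6·(-1) = -36 - (-6) = -30
u × v = (-6, 14, -30)
|u × v| = √((-6)² + 14² + (-30)²) = √1132 ≈ 33.6452
area = ½ · 33.6452 ≈ 16.823

16.823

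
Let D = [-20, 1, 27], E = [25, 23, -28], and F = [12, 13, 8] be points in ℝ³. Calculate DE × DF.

DE = (45, 22, -55)
DF = (32, 12, -19)
i: 22·(-19) - (-55)·12 = -418 - (-660) = 242
j: (-55)·32 - 45·(-19) = -1760 - (-855) = -905
k: 45·12 - 22·32 = 540 - 704 = -164
DE × DF = (242, -905, -164)

(242, -905, -164)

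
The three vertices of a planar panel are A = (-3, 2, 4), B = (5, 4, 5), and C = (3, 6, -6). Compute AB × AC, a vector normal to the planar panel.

(-24, 86, 20)

AB = (8, 2, 1)
AC = (6, 4, -10)
i: 2·(-10) - 1·4 = -20 - 4 = -24
j: 1·6 - 8·(-10) = 6 - (-80) = 86
k: 8·4 - 2·6 = 32 - 12 = 20
AB × AC = (-24, 86, 20)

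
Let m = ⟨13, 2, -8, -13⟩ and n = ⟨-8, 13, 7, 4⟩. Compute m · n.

-186

m · n = 13·(-8) + 2·13 + (-8)·7 + (-13)·4 = -104 + 26 - 56 - 52 = -186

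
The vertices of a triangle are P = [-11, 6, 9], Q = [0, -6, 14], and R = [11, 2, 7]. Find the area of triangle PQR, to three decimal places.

PQ = (11, -12, 5),  PR = (22, -4, -2)
i: (-12)·(-2) - 5·(-4) = 24 - (-20) = 44
j: 5·22 - 11·(-2) = 110 - (-22) = 132
k: 11·(-4) - (-12)·22 = -44 - (-264) = 220
PQ × PR = (44, 132, 220)
|PQ × PR| = √67760 ≈ 260.3075
area = ½ · 260.3075 ≈ 130.154

130.154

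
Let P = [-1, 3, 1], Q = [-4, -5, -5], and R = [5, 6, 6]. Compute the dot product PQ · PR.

-72

PQ = Q − P = (-3, -8, -6)
PR = R − P = (6, 3, 5)
PQ · PR = (-3)·6 + (-8)·3 + (-6)·5 = -18 - 24 - 30 = -72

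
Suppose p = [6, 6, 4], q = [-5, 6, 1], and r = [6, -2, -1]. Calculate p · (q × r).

-122

q × r:
i: 6·(-1) - 1·(-2) = -6 - (-2) = -4
j: 1·6 - (-5)·(-1) = 6 - 5 = 1
k: (-5)·(-2) - 6·6 = 10 - 36 = -26
q × r = (-4, 1, -26)
p · (q × r) = 6·(-4) + 6·1 + 4·(-26) = -24 + 6 - 104 = -122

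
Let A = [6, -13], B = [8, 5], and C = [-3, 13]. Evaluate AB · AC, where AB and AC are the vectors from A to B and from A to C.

AB = B − A = (2, 18)
AC = C − A = (-9, 26)
AB · AC = 2·(-9) + 18·26 = -18 + 468 = 450

450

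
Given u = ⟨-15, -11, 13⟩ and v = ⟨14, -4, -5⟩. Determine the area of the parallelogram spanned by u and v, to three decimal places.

262.095

i: (-11)·(-5) - 13·(-4) = 55 - (-52) = 107
j: 13·14 - (-15)·(-5) = 182 - 75 = 107
k: (-15)·(-4) - (-11)·14 = 60 - (-154) = 214
u × v = (107, 107, 214)
|u × v| = √(107² + 107² + 214²) = √68694 ≈ 262.0954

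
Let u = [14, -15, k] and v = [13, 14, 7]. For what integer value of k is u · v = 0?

u · v = 14·13 + (-15)·14 + k·7 = -28 + 7k
Set equal to 0: 7k = 28, so k = 4.

4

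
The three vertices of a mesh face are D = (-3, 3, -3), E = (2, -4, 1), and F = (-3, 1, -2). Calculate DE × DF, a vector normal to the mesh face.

DE = (5, -7, 4)
DF = (0, -2, 1)
i: (-7)·1 - 4·(-2) = -7 - (-8) = 1
j: 4·0 - 5·1 = 0 - 5 = -5
k: 5·(-2) - (-7)·0 = -10 - 0 = -10
DE × DF = (1, -5, -10)

(1, -5, -10)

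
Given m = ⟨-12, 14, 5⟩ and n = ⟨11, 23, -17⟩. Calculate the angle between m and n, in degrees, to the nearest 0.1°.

79.7

m · n = (-12)·11 + 14·23 + 5·(-17) = -132 + 322 - 85 = 105
|m|² = 144 + 196 + 25 = 365,  |m| = √365 ≈ 19.104973
|n|² = 121 + 529 + 289 = 939,  |n| = √939 ≈ 30.643107
cos θ = 105 / (19.104973 · 30.643107) ≈ 0.17935
θ = arccos(0.17935) ≈ 79.7°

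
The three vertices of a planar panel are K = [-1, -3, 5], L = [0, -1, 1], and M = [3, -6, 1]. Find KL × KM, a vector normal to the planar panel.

KL = (1, 2, -4)
KM = (4, -3, -4)
i: 2·(-4) - (-4)·(-3) = -8 - 12 = -20
j: (-4)·4 - 1·(-4) = -16 - (-4) = -12
k: 1·(-3) - 2·4 = -3 - 8 = -11
KL × KM = (-20, -12, -11)

(-20, -12, -11)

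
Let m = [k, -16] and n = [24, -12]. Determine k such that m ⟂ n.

-8

m · n = k·24 + (-16)·(-12) = 192 + 24k
Set equal to 0: 24k = -192, so k = -8.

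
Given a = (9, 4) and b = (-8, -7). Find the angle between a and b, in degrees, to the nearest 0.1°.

a · b = 9·(-8) + 4·(-7) = -72 - 28 = -100
|a|² = 81 + 16 = 97,  |a| = √97 ≈ 9.848858
|b|² = 64 + 49 = 113,  |b| = √113 ≈ 10.630146
cos θ = -100 / (9.848858 · 10.630146) ≈ -0.95516
θ = arccos(-0.95516) ≈ 162.8°

162.8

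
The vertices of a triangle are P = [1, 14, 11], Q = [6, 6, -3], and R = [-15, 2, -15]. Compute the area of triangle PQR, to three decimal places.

201.408

PQ = (5, -8, -14),  PR = (-16, -12, -26)
i: (-8)·(-26) - (-14)·(-12) = 208 - 168 = 40
j: (-14)·(-16) - 5·(-26) = 224 - (-130) = 354
k: 5·(-12) - (-8)·(-16) = -60 - 128 = -188
PQ × PR = (40, 354, -188)
|PQ × PR| = √162260 ≈ 402.8151
area = ½ · 402.8151 ≈ 201.408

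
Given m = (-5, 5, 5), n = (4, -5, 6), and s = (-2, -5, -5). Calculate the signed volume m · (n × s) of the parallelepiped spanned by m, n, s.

n × s:
i: (-5)·(-5) - 6·(-5) = 25 - (-30) = 55
j: 6·(-2) - 4·(-5) = -12 - (-20) = 8
k: 4·(-5) - (-5)·(-2) = -20 - 10 = -30
n × s = (55, 8, -30)
m · (n × s) = (-5)·55 + 5·8 + 5·(-30) = -275 + 40 - 150 = -385

-385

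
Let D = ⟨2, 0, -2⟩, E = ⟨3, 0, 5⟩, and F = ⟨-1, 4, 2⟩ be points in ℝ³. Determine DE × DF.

DE = (1, 0, 7)
DF = (-3, 4, 4)
i: 0·4 - 7·4 = 0 - 28 = -28
j: 7·(-3) - 1·4 = -21 - 4 = -25
k: 1·4 - 0·(-3) = 4 - 0 = 4
DE × DF = (-28, -25, 4)

(-28, -25, 4)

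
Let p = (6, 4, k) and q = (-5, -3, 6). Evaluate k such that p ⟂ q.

p · q = 6·(-5) + 4·(-3) + k·6 = -42 + 6k
Set equal to 0: 6k = 42, so k = 7.

7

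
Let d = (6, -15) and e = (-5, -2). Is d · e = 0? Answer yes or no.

d · e = 6·(-5) + (-15)·(-2) = -30 + 30 = 0
Zero, so the vectors are orthogonal.

yes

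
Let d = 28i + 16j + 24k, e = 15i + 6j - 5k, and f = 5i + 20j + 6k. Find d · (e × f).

e × f:
i: 6·6 - (-5)·20 = 36 - (-100) = 136
j: (-5)·5 - 15·6 = -25 - 90 = -115
k: 15·20 - 6·5 = 300 - 30 = 270
e × f = (136, -115, 270)
d · (e × f) = 28·136 + 16·(-115) + 24·270 = 3808 - 1840 + 6480 = 8448

8448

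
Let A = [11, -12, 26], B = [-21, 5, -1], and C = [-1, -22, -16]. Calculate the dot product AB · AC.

1348

AB = B − A = (-32, 17, -27)
AC = C − A = (-12, -10, -42)
AB · AC = (-32)·(-12) + 17·(-10) + (-27)·(-42) = 384 - 170 + 1134 = 1348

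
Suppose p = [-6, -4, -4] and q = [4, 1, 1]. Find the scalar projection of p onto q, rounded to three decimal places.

-7.542

p · q = (-6)·4 + (-4)·1 + (-4)·1 = -24 - 4 - 4 = -32
|q| = √(16 + 1 + 1) = √18 ≈ 4.2426
comp_q p = -32 / √18 ≈ -7.542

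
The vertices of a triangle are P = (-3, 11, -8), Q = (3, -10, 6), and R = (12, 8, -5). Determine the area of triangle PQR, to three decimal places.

PQ = (6, -21, 14),  PR = (15, -3, 3)
i: (-21)·3 - 14·(-3) = -63 - (-42) = -21
j: 14·15 - 6·3 = 210 - 18 = 192
k: 6·(-3) - (-21)·15 = -18 - (-315) = 297
PQ × PR = (-21, 192, 297)
|PQ × PR| = √125514 ≈ 354.2796
area = ½ · 354.2796 ≈ 177.140

177.140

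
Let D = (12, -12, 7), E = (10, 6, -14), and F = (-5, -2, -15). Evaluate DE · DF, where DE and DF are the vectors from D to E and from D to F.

DE = E − D = (-2, 18, -21)
DF = F − D = (-17, 10, -22)
DE · DF = (-2)·(-17) + 18·10 + (-21)·(-22) = 34 + 180 + 462 = 676

676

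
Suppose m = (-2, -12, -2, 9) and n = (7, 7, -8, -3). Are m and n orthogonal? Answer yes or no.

m · n = (-2)·7 + (-12)·7 + (-2)·(-8) + 9·(-3) = -14 - 84 + 16 - 27 = -109
Nonzero, so the vectors are not orthogonal.

no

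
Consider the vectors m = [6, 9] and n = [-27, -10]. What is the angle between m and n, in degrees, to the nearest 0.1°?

m · n = 6·(-27) + 9·(-10) = -162 - 90 = -252
|m|² = 36 + 81 = 117,  |m| = √117 ≈ 10.816654
|n|² = 729 + 100 = 829,  |n| = √829 ≈ 28.792360
cos θ = -252 / (10.816654 · 28.792360) ≈ -0.80915
θ = arccos(-0.80915) ≈ 144.0°

144.0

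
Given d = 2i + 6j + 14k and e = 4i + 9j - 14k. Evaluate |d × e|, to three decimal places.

226.256

i: 6·(-14) - 14·9 = -84 - 126 = -210
j: 14·4 - 2·(-14) = 56 - (-28) = 84
k: 2·9 - 6·4 = 18 - 24 = -6
d × e = (-210, 84, -6)
|d × e| = √((-210)² + 84² + (-6)²) = √51192 ≈ 226.2565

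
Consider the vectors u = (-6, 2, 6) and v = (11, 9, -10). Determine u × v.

(-74, 6, -76)

i: 2·(-10) - 6·9 = -20 - 54 = -74
j: 6·11 - (-6)·(-10) = 66 - 60 = 6
k: (-6)·9 - 2·11 = -54 - 22 = -76
u × v = (-74, 6, -76)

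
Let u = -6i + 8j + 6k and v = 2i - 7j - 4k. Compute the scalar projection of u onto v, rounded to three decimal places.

-11.075

u · v = (-6)·2 + 8·(-7) + 6·(-4) = -12 - 56 - 24 = -92
|v| = √(4 + 49 + 16) = √69 ≈ 8.3066
comp_v u = -92 / √69 ≈ -11.075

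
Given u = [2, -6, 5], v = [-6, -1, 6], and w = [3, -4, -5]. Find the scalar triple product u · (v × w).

265

v × w:
i: (-1)·(-5) - 6·(-4) = 5 - (-24) = 29
j: 6·3 - (-6)·(-5) = 18 - 30 = -12
k: (-6)·(-4) - (-1)·3 = 24 - (-3) = 27
v × w = (29, -12, 27)
u · (v × w) = 2·29 + (-6)·(-12) + 5·27 = 58 + 72 + 135 = 265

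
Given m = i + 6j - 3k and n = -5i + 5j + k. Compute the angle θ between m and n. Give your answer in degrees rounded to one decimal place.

63.0

m · n = 1·(-5) + 6·5 + (-3)·1 = -5 + 30 - 3 = 22
|m|² = 1 + 36 + 9 = 46,  |m| = √46 ≈ 6.782330
|n|² = 25 + 25 + 1 = 51,  |n| = √51 ≈ 7.141428
cos θ = 22 / (6.782330 · 7.141428) ≈ 0.45421
θ = arccos(0.45421) ≈ 63.0°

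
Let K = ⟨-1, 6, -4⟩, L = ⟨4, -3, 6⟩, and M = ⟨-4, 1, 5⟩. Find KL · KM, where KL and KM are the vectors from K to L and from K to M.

KL = L − K = (5, -9, 10)
KM = M − K = (-3, -5, 9)
KL · KM = 5·(-3) + (-9)·(-5) + 10·9 = -15 + 45 + 90 = 120

120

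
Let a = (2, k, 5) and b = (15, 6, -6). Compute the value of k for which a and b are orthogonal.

a · b = 2·15 + k·6 + 5·(-6) = 0 + 6k
Set equal to 0: 6k = 0, so k = 0.

0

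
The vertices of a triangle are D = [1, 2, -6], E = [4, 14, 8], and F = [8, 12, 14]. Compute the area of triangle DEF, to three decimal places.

59.917

DE = (3, 12, 14),  DF = (7, 10, 20)
i: 12·20 - 14·10 = 240 - 140 = 100
j: 14·7 - 3·20 = 98 - 60 = 38
k: 3·10 - 12·7 = 30 - 84 = -54
DE × DF = (100, 38, -54)
|DE × DF| = √14360 ≈ 119.8332
area = ½ · 119.8332 ≈ 59.917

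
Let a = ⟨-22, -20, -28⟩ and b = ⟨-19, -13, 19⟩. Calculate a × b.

(-744, 950, -94)

i: (-20)·19 - (-28)·(-13) = -380 - 364 = -744
j: (-28)·(-19) - (-22)·19 = 532 - (-418) = 950
k: (-22)·(-13) - (-20)·(-19) = 286 - 380 = -94
a × b = (-744, 950, -94)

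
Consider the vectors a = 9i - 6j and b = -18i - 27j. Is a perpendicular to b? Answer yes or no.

yes

a · b = 9·(-18) + (-6)·(-27) = -162 + 162 = 0
Zero, so the vectors are orthogonal.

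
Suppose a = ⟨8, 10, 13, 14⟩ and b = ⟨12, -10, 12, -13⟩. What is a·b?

-30

a · b = 8·12 + 10·(-10) + 13·12 + 14·(-13) = 96 - 100 + 156 - 182 = -30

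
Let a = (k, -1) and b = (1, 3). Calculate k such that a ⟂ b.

3

a · b = k·1 + (-1)·3 = -3 + 1k
Set equal to 0: 1k = 3, so k = 3.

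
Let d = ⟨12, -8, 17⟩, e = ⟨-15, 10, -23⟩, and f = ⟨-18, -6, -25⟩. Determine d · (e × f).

e × f:
i: 10·(-25) - (-23)·(-6) = -250 - 138 = -388
j: (-23)·(-18) - (-15)·(-25) = 414 - 375 = 39
k: (-15)·(-6) - 10·(-18) = 90 - (-180) = 270
e × f = (-388, 39, 270)
d · (e × f) = 12·(-388) + (-8)·39 + 17·270 = -4656 - 312 + 4590 = -378

-378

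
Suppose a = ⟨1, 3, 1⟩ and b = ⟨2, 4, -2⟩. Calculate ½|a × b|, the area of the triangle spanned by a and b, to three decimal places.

i: 3·(-2) - 1·4 = -6 - 4 = -10
j: 1·2 - 1·(-2) = 2 - (-2) = 4
k: 1·4 - 3·2 = 4 - 6 = -2
a × b = (-10, 4, -2)
|a × b| = √((-10)² + 4² + (-2)²) = √120 ≈ 10.9545
area = ½ · 10.9545 ≈ 5.477

5.477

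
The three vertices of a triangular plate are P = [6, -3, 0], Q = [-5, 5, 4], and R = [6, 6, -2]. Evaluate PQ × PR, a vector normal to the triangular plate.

PQ = (-11, 8, 4)
PR = (0, 9, -2)
i: 8·(-2) - 4·9 = -16 - 36 = -52
j: 4·0 - (-11)·(-2) = 0 - 22 = -22
k: (-11)·9 - 8·0 = -99 - 0 = -99
PQ × PR = (-52, -22, -99)

(-52, -22, -99)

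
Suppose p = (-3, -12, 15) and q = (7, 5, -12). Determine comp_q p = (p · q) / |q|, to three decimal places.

-17.677

p · q = (-3)·7 + (-12)·5 + 15·(-12) = -21 - 60 - 180 = -261
|q| = √(49 + 25 + 144) = √218 ≈ 14.7648
comp_q p = -261 / √218 ≈ -17.677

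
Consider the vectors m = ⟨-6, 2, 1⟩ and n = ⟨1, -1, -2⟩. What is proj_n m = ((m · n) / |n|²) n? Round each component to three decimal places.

m · n = (-6)·1 + 2·(-1) + 1·(-2) = -6 - 2 - 2 = -10
|n|² = 1 + 1 + 4 = 6
proj_n m = (-10/6) · (1, -1, -2) ≈ (-1.667, 1.667, 3.333)

(-1.667, 1.667, 3.333)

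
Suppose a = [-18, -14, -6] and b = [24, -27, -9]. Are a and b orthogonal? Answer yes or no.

a · b = (-18)·24 + (-14)·(-27) + (-6)·(-9) = -432 + 378 + 54 = 0
Zero, so the vectors are orthogonal.

yes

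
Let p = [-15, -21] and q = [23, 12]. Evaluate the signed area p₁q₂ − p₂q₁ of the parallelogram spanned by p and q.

(-15)·12 - (-21)·23 = -180 - (-483) = 303

303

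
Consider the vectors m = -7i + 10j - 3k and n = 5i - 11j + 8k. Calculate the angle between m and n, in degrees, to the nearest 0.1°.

158.1

m · n = (-7)·5 + 10·(-11) + (-3)·8 = -35 - 110 - 24 = -169
|m|² = 49 + 100 + 9 = 158,  |m| = √158 ≈ 12.569805
|n|² = 25 + 121 + 64 = 210,  |n| = √210 ≈ 14.491377
cos θ = -169 / (12.569805 · 14.491377) ≈ -0.92779
θ = arccos(-0.92779) ≈ 158.1°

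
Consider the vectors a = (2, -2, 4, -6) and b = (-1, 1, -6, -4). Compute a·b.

a · b = 2·(-1) + (-2)·1 + 4·(-6) + (-6)·(-4) = -2 - 2 - 24 + 24 = -4

-4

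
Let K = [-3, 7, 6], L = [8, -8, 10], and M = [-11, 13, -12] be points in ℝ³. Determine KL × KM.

KL = (11, -15, 4)
KM = (-8, 6, -18)
i: (-15)·(-18) - 4·6 = 270 - 24 = 246
j: 4·(-8) - 11·(-18) = -32 - (-198) = 166
k: 11·6 - (-15)·(-8) = 66 - 120 = -54
KL × KM = (246, 166, -54)

(246, 166, -54)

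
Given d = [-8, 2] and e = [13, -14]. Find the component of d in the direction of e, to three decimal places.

d · e = (-8)·13 + 2·(-14) = -104 - 28 = -132
|e| = √(169 + 196) = √365 ≈ 19.1050
comp_e d = -132 / √365 ≈ -6.909

-6.909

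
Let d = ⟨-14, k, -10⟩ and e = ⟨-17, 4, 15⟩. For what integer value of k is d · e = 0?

-22

d · e = (-14)·(-17) + k·4 + (-10)·15 = 88 + 4k
Set equal to 0: 4k = -88, so k = -22.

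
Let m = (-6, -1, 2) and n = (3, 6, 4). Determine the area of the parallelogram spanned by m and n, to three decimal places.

47.381

i: (-1)·4 - 2·6 = -4 - 12 = -16
j: 2·3 - (-6)·4 = 6 - (-24) = 30
k: (-6)·6 - (-1)·3 = -36 - (-3) = -33
m × n = (-16, 30, -33)
|m × n| = √((-16)² + 30² + (-33)²) = √2245 ≈ 47.3814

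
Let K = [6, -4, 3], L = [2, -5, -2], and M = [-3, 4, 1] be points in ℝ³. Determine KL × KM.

(42, 37, -41)

KL = (-4, -1, -5)
KM = (-9, 8, -2)
i: (-1)·(-2) - (-5)·8 = 2 - (-40) = 42
j: (-5)·(-9) - (-4)·(-2) = 45 - 8 = 37
k: (-4)·8 - (-1)·(-9) = -32 - 9 = -41
KL × KM = (42, 37, -41)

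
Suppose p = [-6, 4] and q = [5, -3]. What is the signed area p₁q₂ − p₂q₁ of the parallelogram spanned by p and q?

-2

(-6)·(-3) - 4·5 = 18 - 20 = -2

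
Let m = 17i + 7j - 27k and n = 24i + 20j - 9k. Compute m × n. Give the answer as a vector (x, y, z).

(477, -495, 172)

i: 7·(-9) - (-27)·20 = -63 - (-540) = 477
j: (-27)·24 - 17·(-9) = -648 - (-153) = -495
k: 17·20 - 7·24 = 340 - 168 = 172
m × n = (477, -495, 172)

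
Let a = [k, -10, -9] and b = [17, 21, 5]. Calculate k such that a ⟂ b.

15

a · b = k·17 + (-10)·21 + (-9)·5 = -255 + 17k
Set equal to 0: 17k = 255, so k = 15.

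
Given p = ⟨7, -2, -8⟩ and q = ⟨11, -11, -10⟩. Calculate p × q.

i: (-2)·(-10) - (-8)·(-11) = 20 - 88 = -68
j: (-8)·11 - 7·(-10) = -88 - (-70) = -18
k: 7·(-11) - (-2)·11 = -77 - (-22) = -55
p × q = (-68, -18, -55)

(-68, -18, -55)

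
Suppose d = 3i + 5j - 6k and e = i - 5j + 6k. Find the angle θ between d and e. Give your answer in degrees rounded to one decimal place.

151.7

d · e = 3·1 + 5·(-5) + (-6)·6 = 3 - 25 - 36 = -58
|d|² = 9 + 25 + 36 = 70,  |d| = √70 ≈ 8.366600
|e|² = 1 + 25 + 36 = 62,  |e| = √62 ≈ 7.874008
cos θ = -58 / (8.366600 · 7.874008) ≈ -0.88041
θ = arccos(-0.88041) ≈ 151.7°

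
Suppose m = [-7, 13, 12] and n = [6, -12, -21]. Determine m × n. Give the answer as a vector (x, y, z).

i: 13·(-21) - 12·(-12) = -273 - (-144) = -129
j: 12·6 - (-7)·(-21) = 72 - 147 = -75
k: (-7)·(-12) - 13·6 = 84 - 78 = 6
m × n = (-129, -75, 6)

(-129, -75, 6)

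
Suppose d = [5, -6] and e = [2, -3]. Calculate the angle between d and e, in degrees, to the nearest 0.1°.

6.1

d · e = 5·2 + (-6)·(-3) = 10 + 18 = 28
|d|² = 25 + 36 = 61,  |d| = √61 ≈ 7.810250
|e|² = 4 + 9 = 13,  |e| = √13 ≈ 3.605551
cos θ = 28 / (7.810250 · 3.605551) ≈ 0.99431
θ = arccos(0.99431) ≈ 6.1°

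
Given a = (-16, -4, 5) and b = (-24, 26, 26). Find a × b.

i: (-4)·26 - 5·26 = -104 - 130 = -234
j: 5·(-24) - (-16)·26 = -120 - (-416) = 296
k: (-16)·26 - (-4)·(-24) = -416 - 96 = -512
a × b = (-234, 296, -512)

(-234, 296, -512)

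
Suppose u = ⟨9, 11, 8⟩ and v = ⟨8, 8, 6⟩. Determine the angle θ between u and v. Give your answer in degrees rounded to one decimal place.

u · v = 9·8 + 11·8 + 8·6 = 72 + 88 + 48 = 208
|u|² = 81 + 121 + 64 = 266,  |u| = √266 ≈ 16.309506
|v|² = 64 + 64 + 36 = 164,  |v| = √164 ≈ 12.806248
cos θ = 208 / (16.309506 · 12.806248) ≈ 0.99587
θ = arccos(0.99587) ≈ 5.2°

5.2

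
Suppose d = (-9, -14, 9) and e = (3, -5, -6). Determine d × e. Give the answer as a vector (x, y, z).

i: (-14)·(-6) - 9·(-5) = 84 - (-45) = 129
j: 9·3 - (-9)·(-6) = 27 - 54 = -27
k: (-9)·(-5) - (-14)·3 = 45 - (-42) = 87
d × e = (129, -27, 87)

(129, -27, 87)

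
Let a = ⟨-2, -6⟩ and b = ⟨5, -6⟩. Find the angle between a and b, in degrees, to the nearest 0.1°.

58.2

a · b = (-2)·5 + (-6)·(-6) = -10 + 36 = 26
|a|² = 4 + 36 = 40,  |a| = √40 ≈ 6.324555
|b|² = 25 + 36 = 61,  |b| = √61 ≈ 7.810250
cos θ = 26 / (6.324555 · 7.810250) ≈ 0.52635
θ = arccos(0.52635) ≈ 58.2°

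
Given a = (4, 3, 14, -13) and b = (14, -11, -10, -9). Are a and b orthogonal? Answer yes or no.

yes

a · b = 4·14 + 3·(-11) + 14·(-10) + (-13)·(-9) = 56 - 33 - 140 + 117 = 0
Zero, so the vectors are orthogonal.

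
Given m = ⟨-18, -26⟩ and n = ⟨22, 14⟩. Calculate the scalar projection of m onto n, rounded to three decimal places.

m · n = (-18)·22 + (-26)·14 = -396 - 364 = -760
|n| = √(484 + 196) = √680 ≈ 26.0768
comp_n m = -760 / √680 ≈ -29.145

-29.145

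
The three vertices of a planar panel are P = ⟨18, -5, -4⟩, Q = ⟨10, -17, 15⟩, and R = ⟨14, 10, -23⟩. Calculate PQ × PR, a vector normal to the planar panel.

PQ = (-8, -12, 19)
PR = (-4, 15, -19)
i: (-12)·(-19) - 19·15 = 228 - 285 = -57
j: 19·(-4) - (-8)·(-19) = -76 - 152 = -228
k: (-8)·15 - (-12)·(-4) = -120 - 48 = -168
PQ × PR = (-57, -228, -168)

(-57, -228, -168)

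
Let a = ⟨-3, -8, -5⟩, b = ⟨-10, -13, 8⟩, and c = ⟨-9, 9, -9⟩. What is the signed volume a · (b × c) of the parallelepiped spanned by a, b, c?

2196

b × c:
i: (-13)·(-9) - 8·9 = 117 - 72 = 45
j: 8·(-9) - (-10)·(-9) = -72 - 90 = -162
k: (-10)·9 - (-13)·(-9) = -90 - 117 = -207
b × c = (45, -162, -207)
a · (b × c) = (-3)·45 + (-8)·(-162) + (-5)·(-207) = -135 + 1296 + 1035 = 2196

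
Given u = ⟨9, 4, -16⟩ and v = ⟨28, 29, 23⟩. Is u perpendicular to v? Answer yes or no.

yes

u · v = 9·28 + 4·29 + (-16)·23 = 252 + 116 - 368 = 0
Zero, so the vectors are orthogonal.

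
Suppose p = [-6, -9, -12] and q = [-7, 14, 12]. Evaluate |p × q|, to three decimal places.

i: (-9)·12 - (-12)·14 = -108 - (-168) = 60
j: (-12)·(-7) - (-6)·12 = 84 - (-72) = 156
k: (-6)·14 - (-9)·(-7) = -84 - 63 = -147
p × q = (60, 156, -147)
|p × q| = √(60² + 156² + (-147)²) = √49545 ≈ 222.5871

222.587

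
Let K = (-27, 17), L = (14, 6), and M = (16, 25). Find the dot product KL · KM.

1675

KL = L − K = (41, -11)
KM = M − K = (43, 8)
KL · KM = 41·43 + (-11)·8 = 1763 - 88 = 1675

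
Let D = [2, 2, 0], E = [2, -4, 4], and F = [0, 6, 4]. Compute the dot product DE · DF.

-8

DE = E − D = (0, -6, 4)
DF = F − D = (-2, 4, 4)
DE · DF = 0·(-2) + (-6)·4 + 4·4 = 0 - 24 + 16 = -8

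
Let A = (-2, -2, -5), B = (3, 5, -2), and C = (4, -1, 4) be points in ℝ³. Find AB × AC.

(60, -27, -37)

AB = (5, 7, 3)
AC = (6, 1, 9)
i: 7·9 - 3·1 = 63 - 3 = 60
j: 3·6 - 5·9 = 18 - 45 = -27
k: 5·1 - 7·6 = 5 - 42 = -37
AB × AC = (60, -27, -37)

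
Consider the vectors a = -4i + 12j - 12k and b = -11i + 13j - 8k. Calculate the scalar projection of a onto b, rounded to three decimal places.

a · b = (-4)·(-11) + 12·13 + (-12)·(-8) = 44 + 156 + 96 = 296
|b| = √(121 + 169 + 64) = √354 ≈ 18.8149
comp_b a = 296 / √354 ≈ 15.732

15.732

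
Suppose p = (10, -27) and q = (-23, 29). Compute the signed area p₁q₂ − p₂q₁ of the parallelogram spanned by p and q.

10·29 - (-27)·(-23) = 290 - 621 = -331

-331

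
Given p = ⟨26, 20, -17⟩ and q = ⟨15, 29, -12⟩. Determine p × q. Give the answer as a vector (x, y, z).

(253, 57, 454)

i: 20·(-12) - (-17)·29 = -240 - (-493) = 253
j: (-17)·15 - 26·(-12) = -255 - (-312) = 57
k: 26·29 - 20·15 = 754 - 300 = 454
p × q = (253, 57, 454)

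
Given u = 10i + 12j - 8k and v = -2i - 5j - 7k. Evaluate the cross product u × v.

i: 12·(-7) - (-8)·(-5) = -84 - 40 = -124
j: (-8)·(-2) - 10·(-7) = 16 - (-70) = 86
k: 10·(-5) - 12·(-2) = -50 - (-24) = -26
u × v = (-124, 86, -26)

(-124, 86, -26)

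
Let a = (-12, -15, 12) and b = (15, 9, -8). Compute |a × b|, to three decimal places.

144.530

i: (-15)·(-8) - 12·9 = 120 - 108 = 12
j: 12·15 - (-12)·(-8) = 180 - 96 = 84
k: (-12)·9 - (-15)·15 = -108 - (-225) = 117
a × b = (12, 84, 117)
|a × b| = √(12² + 84² + 117²) = √20889 ≈ 144.5303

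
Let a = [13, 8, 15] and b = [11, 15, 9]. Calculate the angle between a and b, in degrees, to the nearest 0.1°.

a · b = 13·11 + 8·15 + 15·9 = 143 + 120 + 135 = 398
|a|² = 169 + 64 + 225 = 458,  |a| = √458 ≈ 21.400935
|b|² = 121 + 225 + 81 = 427,  |b| = √427 ≈ 20.663978
cos θ = 398 / (21.400935 · 20.663978) ≈ 0.89999
θ = arccos(0.89999) ≈ 25.8°

25.8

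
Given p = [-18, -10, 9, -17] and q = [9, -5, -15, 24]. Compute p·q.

p · q = (-18)·9 + (-10)·(-5) + 9·(-15) + (-17)·24 = -162 + 50 - 135 - 408 = -655

-655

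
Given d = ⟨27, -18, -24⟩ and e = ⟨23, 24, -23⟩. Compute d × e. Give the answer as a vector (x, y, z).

i: (-18)·(-23) - (-24)·24 = 414 - (-576) = 990
j: (-24)·23 - 27·(-23) = -552 - (-621) = 69
k: 27·24 - (-18)·23 = 648 - (-414) = 1062
d × e = (990, 69, 1062)

(990, 69, 1062)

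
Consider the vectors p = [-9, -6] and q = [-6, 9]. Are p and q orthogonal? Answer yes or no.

yes

p · q = (-9)·(-6) + (-6)·9 = 54 - 54 = 0
Zero, so the vectors are orthogonal.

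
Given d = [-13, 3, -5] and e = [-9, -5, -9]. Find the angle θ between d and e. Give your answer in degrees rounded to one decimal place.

41.0

d · e = (-13)·(-9) + 3·(-5) + (-5)·(-9) = 117 - 15 + 45 = 147
|d|² = 169 + 9 + 25 = 203,  |d| = √203 ≈ 14.247807
|e|² = 81 + 25 + 81 = 187,  |e| = √187 ≈ 13.674794
cos θ = 147 / (14.247807 · 13.674794) ≈ 0.75448
θ = arccos(0.75448) ≈ 41.0°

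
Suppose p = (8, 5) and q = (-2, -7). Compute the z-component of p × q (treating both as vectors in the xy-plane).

-46

8·(-7) - 5·(-2) = -56 - (-10) = -46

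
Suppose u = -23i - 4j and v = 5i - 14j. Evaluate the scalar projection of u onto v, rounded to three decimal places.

u · v = (-23)·5 + (-4)·(-14) = -115 + 56 = -59
|v| = √(25 + 196) = √221 ≈ 14.8661
comp_v u = -59 / √221 ≈ -3.969

-3.969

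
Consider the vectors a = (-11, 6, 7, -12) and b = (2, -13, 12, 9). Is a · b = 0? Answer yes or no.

no

a · b = (-11)·2 + 6·(-13) + 7·12 + (-12)·9 = -22 - 78 + 84 - 108 = -124
Nonzero, so the vectors are not orthogonal.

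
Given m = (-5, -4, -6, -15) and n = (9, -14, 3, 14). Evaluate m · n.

-217

m · n = (-5)·9 + (-4)·(-14) + (-6)·3 + (-15)·14 = -45 + 56 - 18 - 210 = -217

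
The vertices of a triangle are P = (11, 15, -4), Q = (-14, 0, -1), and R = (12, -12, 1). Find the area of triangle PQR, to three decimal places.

350.899

PQ = (-25, -15, 3),  PR = (1, -27, 5)
i: (-15)·5 - 3·(-27) = -75 - (-81) = 6
j: 3·1 - (-25)·5 = 3 - (-125) = 128
k: (-25)·(-27) - (-15)·1 = 675 - (-15) = 690
PQ × PR = (6, 128, 690)
|PQ × PR| = √492520 ≈ 701.7977
area = ½ · 701.7977 ≈ 350.899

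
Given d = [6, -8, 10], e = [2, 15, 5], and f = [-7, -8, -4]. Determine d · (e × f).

986

e × f:
i: 15·(-4) - 5·(-8) = -60 - (-40) = -20
j: 5·(-7) - 2·(-4) = -35 - (-8) = -27
k: 2·(-8) - 15·(-7) = -16 - (-105) = 89
e × f = (-20, -27, 89)
d · (e × f) = 6·(-20) + (-8)·(-27) + 10·89 = -120 + 216 + 890 = 986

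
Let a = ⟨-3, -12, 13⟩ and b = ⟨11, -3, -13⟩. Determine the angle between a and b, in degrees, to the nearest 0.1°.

122.3

a · b = (-3)·11 + (-12)·(-3) + 13·(-13) = -33 + 36 - 169 = -166
|a|² = 9 + 144 + 169 = 322,  |a| = √322 ≈ 17.944358
|b|² = 121 + 9 + 169 = 299,  |b| = √299 ≈ 17.291616
cos θ = -166 / (17.944358 · 17.291616) ≈ -0.53499
θ = arccos(-0.53499) ≈ 122.3°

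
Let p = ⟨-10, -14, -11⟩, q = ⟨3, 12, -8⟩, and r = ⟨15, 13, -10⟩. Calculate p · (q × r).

2971

q × r:
i: 12·(-10) - (-8)·13 = -120 - (-104) = -16
j: (-8)·15 - 3·(-10) = -120 - (-30) = -90
k: 3·13 - 12·15 = 39 - 180 = -141
q × r = (-16, -90, -141)
p · (q × r) = (-10)·(-16) + (-14)·(-90) + (-11)·(-141) = 160 + 1260 + 1551 = 2971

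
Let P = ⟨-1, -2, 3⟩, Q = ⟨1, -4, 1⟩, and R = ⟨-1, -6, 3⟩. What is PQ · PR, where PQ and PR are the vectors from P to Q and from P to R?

PQ = Q − P = (2, -2, -2)
PR = R − P = (0, -4, 0)
PQ · PR = 2·0 + (-2)·(-4) + (-2)·0 = 0 + 8 + 0 = 8

8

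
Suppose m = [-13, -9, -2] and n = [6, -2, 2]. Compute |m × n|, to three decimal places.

84.143

i: (-9)·2 - (-2)·(-2) = -18 - 4 = -22
j: (-2)·6 - (-13)·2 = -12 - (-26) = 14
k: (-13)·(-2) - (-9)·6 = 26 - (-54) = 80
m × n = (-22, 14, 80)
|m × n| = √((-22)² + 14² + 80²) = √7080 ≈ 84.1427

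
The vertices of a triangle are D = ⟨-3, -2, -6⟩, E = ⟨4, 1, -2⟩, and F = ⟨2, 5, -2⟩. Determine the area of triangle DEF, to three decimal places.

19.209

DE = (7, 3, 4),  DF = (5, 7, 4)
i: 3·4 - 4·7 = 12 - 28 = -16
j: 4·5 - 7·4 = 20 - 28 = -8
k: 7·7 - 3·5 = 49 - 15 = 34
DE × DF = (-16, -8, 34)
|DE × DF| = √1476 ≈ 38.4187
area = ½ · 38.4187 ≈ 19.209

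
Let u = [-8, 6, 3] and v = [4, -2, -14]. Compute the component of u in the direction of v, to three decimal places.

-5.852

u · v = (-8)·4 + 6·(-2) + 3·(-14) = -32 - 12 - 42 = -86
|v| = √(16 + 4 + 196) = √216 ≈ 14.6969
comp_v u = -86 / √216 ≈ -5.852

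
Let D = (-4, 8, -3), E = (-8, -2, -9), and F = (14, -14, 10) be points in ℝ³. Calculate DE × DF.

(-262, -56, 268)

DE = (-4, -10, -6)
DF = (18, -22, 13)
i: (-10)·13 - (-6)·(-22) = -130 - 132 = -262
j: (-6)·18 - (-4)·13 = -108 - (-52) = -56
k: (-4)·(-22) - (-10)·18 = 88 - (-180) = 268
DE × DF = (-262, -56, 268)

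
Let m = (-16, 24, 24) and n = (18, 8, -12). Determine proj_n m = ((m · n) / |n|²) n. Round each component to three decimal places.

m · n = (-16)·18 + 24·8 + 24·(-12) = -288 + 192 - 288 = -384
|n|² = 324 + 64 + 144 = 532
proj_n m = (-384/532) · (18, 8, -12) ≈ (-12.992, -5.774, 8.662)

(-12.992, -5.774, 8.662)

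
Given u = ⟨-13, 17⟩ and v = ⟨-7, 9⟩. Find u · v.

u · v = (-13)·(-7) + 17·9 = 91 + 153 = 244

244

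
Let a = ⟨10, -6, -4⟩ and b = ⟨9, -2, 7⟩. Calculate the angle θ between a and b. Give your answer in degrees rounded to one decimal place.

58.8

a · b = 10·9 + (-6)·(-2) + (-4)·7 = 90 + 12 - 28 = 74
|a|² = 100 + 36 + 16 = 152,  |a| = √152 ≈ 12.328828
|b|² = 81 + 4 + 49 = 134,  |b| = √134 ≈ 11.575837
cos θ = 74 / (12.328828 · 11.575837) ≈ 0.51851
θ = arccos(0.51851) ≈ 58.8°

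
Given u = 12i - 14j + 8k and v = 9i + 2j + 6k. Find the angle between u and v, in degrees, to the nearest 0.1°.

54.6

u · v = 12·9 + (-14)·2 + 8·6 = 108 - 28 + 48 = 128
|u|² = 144 + 196 + 64 = 404,  |u| = √404 ≈ 20.099751
|v|² = 81 + 4 + 36 = 121,  |v| = √121 ≈ 11.000000
cos θ = 128 / (20.099751 · 11.000000) ≈ 0.57893
θ = arccos(0.57893) ≈ 54.6°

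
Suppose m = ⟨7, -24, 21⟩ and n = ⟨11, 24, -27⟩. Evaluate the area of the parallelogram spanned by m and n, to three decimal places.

i: (-24)·(-27) - 21·24 = 648 - 504 = 144
j: 21·11 - 7·(-27) = 231 - (-189) = 420
k: 7·24 - (-24)·11 = 168 - (-264) = 432
m × n = (144, 420, 432)
|m × n| = √(144² + 420² + 432²) = √383760 ≈ 619.4837

619.484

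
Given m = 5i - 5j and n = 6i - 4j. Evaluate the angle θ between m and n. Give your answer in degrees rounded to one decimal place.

11.3

m · n = 5·6 + (-5)·(-4) = 30 + 20 = 50
|m|² = 25 + 25 = 50,  |m| = √50 ≈ 7.071068
|n|² = 36 + 16 = 52,  |n| = √52 ≈ 7.211103
cos θ = 50 / (7.071068 · 7.211103) ≈ 0.98058
θ = arccos(0.98058) ≈ 11.3°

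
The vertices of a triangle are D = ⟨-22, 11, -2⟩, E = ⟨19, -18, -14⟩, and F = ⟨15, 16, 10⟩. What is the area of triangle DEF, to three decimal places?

DE = (41, -29, -12),  DF = (37, 5, 12)
i: (-29)·12 - (-12)·5 = -348 - (-60) = -288
j: (-12)·37 - 41·12 = -444 - 492 = -936
k: 41·5 - (-29)·37 = 205 - (-1073) = 1278
DE × DF = (-288, -936, 1278)
|DE × DF| = √2592324 ≈ 1610.0696
area = ½ · 1610.0696 ≈ 805.035

805.035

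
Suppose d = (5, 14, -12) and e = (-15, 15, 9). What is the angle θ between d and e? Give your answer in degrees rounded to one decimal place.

d · e = 5·(-15) + 14·15 + (-12)·9 = -75 + 210 - 108 = 27
|d|² = 25 + 196 + 144 = 365,  |d| = √365 ≈ 19.104973
|e|² = 225 + 225 + 81 = 531,  |e| = √531 ≈ 23.043437
cos θ = 27 / (19.104973 · 23.043437) ≈ 0.06133
θ = arccos(0.06133) ≈ 86.5°

86.5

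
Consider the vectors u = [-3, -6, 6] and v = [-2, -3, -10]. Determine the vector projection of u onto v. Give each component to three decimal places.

(0.637, 0.956, 3.186)

u · v = (-3)·(-2) + (-6)·(-3) + 6·(-10) = 6 + 18 - 60 = -36
|v|² = 4 + 9 + 100 = 113
proj_v u = (-36/113) · (-2, -3, -10) ≈ (0.637, 0.956, 3.186)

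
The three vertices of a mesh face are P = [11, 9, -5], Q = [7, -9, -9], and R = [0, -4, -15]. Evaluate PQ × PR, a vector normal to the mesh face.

(128, 4, -146)

PQ = (-4, -18, -4)
PR = (-11, -13, -10)
i: (-18)·(-10) - (-4)·(-13) = 180 - 52 = 128
j: (-4)·(-11) - (-4)·(-10) = 44 - 40 = 4
k: (-4)·(-13) - (-18)·(-11) = 52 - 198 = -146
PQ × PR = (128, 4, -146)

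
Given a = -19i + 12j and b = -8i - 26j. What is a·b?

-160

a · b = (-19)·(-8) + 12·(-26) = 152 - 312 = -160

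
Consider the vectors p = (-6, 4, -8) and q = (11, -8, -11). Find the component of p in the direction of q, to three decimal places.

-0.572

p · q = (-6)·11 + 4·(-8) + (-8)·(-11) = -66 - 32 + 88 = -10
|q| = √(121 + 64 + 121) = √306 ≈ 17.4929
comp_q p = -10 / √306 ≈ -0.572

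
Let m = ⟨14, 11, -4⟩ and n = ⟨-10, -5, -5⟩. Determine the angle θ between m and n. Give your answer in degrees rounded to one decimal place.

141.5

m · n = 14·(-10) + 11·(-5) + (-4)·(-5) = -140 - 55 + 20 = -175
|m|² = 196 + 121 + 16 = 333,  |m| = √333 ≈ 18.248288
|n|² = 100 + 25 + 25 = 150,  |n| = √150 ≈ 12.247449
cos θ = -175 / (18.248288 · 12.247449) ≈ -0.78302
θ = arccos(-0.78302) ≈ 141.5°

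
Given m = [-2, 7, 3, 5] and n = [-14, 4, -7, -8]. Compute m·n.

-5

m · n = (-2)·(-14) + 7·4 + 3·(-7) + 5·(-8) = 28 + 28 - 21 - 40 = -5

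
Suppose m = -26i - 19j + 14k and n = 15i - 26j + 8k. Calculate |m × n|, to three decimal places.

1069.200

i: (-19)·8 - 14·(-26) = -152 - (-364) = 212
j: 14·15 - (-26)·8 = 210 - (-208) = 418
k: (-26)·(-26) - (-19)·15 = 676 - (-285) = 961
m × n = (212, 418, 961)
|m × n| = √(212² + 418² + 961²) = √1143189 ≈ 1069.2002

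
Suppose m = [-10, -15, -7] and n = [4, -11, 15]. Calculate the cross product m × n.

(-302, 122, 170)

i: (-15)·15 - (-7)·(-11) = -225 - 77 = -302
j: (-7)·4 - (-10)·15 = -28 - (-150) = 122
k: (-10)·(-11) - (-15)·4 = 110 - (-60) = 170
m × n = (-302, 122, 170)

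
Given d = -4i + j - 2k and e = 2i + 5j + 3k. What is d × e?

(13, 8, -22)

i: 1·3 - (-2)·5 = 3 - (-10) = 13
j: (-2)·2 - (-4)·3 = -4 - (-12) = 8
k: (-4)·5 - 1·2 = -20 - 2 = -22
d × e = (13, 8, -22)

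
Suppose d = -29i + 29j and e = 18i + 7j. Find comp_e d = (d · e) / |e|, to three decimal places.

d · e = (-29)·18 + 29·7 = -522 + 203 = -319
|e| = √(324 + 49) = √373 ≈ 19.3132
comp_e d = -319 / √373 ≈ -16.517

-16.517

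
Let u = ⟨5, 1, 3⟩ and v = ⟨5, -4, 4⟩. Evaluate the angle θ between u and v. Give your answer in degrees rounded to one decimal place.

42.4

u · v = 5·5 + 1·(-4) + 3·4 = 25 - 4 + 12 = 33
|u|² = 25 + 1 + 9 = 35,  |u| = √35 ≈ 5.916080
|v|² = 25 + 16 + 16 = 57,  |v| = √57 ≈ 7.549834
cos θ = 33 / (5.916080 · 7.549834) ≈ 0.73883
θ = arccos(0.73883) ≈ 42.4°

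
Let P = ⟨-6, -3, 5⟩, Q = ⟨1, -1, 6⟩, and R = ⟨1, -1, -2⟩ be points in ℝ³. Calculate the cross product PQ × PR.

(-16, 56, 0)

PQ = (7, 2, 1)
PR = (7, 2, -7)
i: 2·(-7) - 1·2 = -14 - 2 = -16
j: 1·7 - 7·(-7) = 7 - (-49) = 56
k: 7·2 - 2·7 = 14 - 14 = 0
PQ × PR = (-16, 56, 0)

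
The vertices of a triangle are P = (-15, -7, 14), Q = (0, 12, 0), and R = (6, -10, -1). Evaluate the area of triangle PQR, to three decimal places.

PQ = (15, 19, -14),  PR = (21, -3, -15)
i: 19·(-15) - (-14)·(-3) = -285 - 42 = -327
j: (-14)·21 - 15·(-15) = -294 - (-225) = -69
k: 15·(-3) - 19·21 = -45 - 399 = -444
PQ × PR = (-327, -69, -444)
|PQ × PR| = √308826 ≈ 555.7212
area = ½ · 555.7212 ≈ 277.861

277.861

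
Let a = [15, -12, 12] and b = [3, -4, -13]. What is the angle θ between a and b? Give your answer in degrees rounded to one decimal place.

a · b = 15·3 + (-12)·(-4) + 12·(-13) = 45 + 48 - 156 = -63
|a|² = 225 + 144 + 144 = 513,  |a| = √513 ≈ 22.649503
|b|² = 9 + 16 + 169 = 194,  |b| = √194 ≈ 13.928388
cos θ = -63 / (22.649503 · 13.928388) ≈ -0.19970
θ = arccos(-0.19970) ≈ 101.5°

101.5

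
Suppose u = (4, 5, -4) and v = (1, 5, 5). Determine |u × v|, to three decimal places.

53.160

i: 5·5 - (-4)·5 = 25 - (-20) = 45
j: (-4)·1 - 4·5 = -4 - 20 = -24
k: 4·5 - 5·1 = 20 - 5 = 15
u × v = (45, -24, 15)
|u × v| = √(45² + (-24)² + 15²) = √2826 ≈ 53.1601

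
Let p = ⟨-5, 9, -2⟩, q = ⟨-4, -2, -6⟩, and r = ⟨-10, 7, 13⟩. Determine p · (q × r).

1024

q × r:
i: (-2)·13 - (-6)·7 = -26 - (-42) = 16
j: (-6)·(-10) - (-4)·13 = 60 - (-52) = 112
k: (-4)·7 - (-2)·(-10) = -28 - 20 = -48
q × r = (16, 112, -48)
p · (q × r) = (-5)·16 + 9·112 + (-2)·(-48) = -80 + 1008 + 96 = 1024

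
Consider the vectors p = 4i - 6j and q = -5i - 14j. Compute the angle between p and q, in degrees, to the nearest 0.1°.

53.3

p · q = 4·(-5) + (-6)·(-14) = -20 + 84 = 64
|p|² = 16 + 36 = 52,  |p| = √52 ≈ 7.211103
|q|² = 25 + 196 = 221,  |q| = √221 ≈ 14.866069
cos θ = 64 / (7.211103 · 14.866069) ≈ 0.59701
θ = arccos(0.59701) ≈ 53.3°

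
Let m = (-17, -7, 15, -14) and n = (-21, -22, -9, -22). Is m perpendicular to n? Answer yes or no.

m · n = (-17)·(-21) + (-7)·(-22) + 15·(-9) + (-14)·(-22) = 357 + 154 - 135 + 308 = 684
Nonzero, so the vectors are not orthogonal.

no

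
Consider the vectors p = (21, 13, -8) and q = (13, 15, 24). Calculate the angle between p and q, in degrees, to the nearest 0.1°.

p · q = 21·13 + 13·15 + (-8)·24 = 273 + 195 - 192 = 276
|p|² = 441 + 169 + 64 = 674,  |p| = √674 ≈ 25.961510
|q|² = 169 + 225 + 576 = 970,  |q| = √970 ≈ 31.144823
cos θ = 276 / (25.961510 · 31.144823) ≈ 0.34134
θ = arccos(0.34134) ≈ 70.0°

70.0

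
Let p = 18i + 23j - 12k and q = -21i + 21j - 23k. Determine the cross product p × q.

(-277, 666, 861)

i: 23·(-23) - (-12)·21 = -529 - (-252) = -277
j: (-12)·(-21) - 18·(-23) = 252 - (-414) = 666
k: 18·21 - 23·(-21) = 378 - (-483) = 861
p × q = (-277, 666, 861)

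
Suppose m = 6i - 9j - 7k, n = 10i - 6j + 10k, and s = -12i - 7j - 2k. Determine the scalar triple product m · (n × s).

n × s:
i: (-6)·(-2) - 10·(-7) = 12 - (-70) = 82
j: 10·(-12) - 10·(-2) = -120 - (-20) = -100
k: 10·(-7) - (-6)·(-12) = -70 - 72 = -142
n × s = (82, -100, -142)
m · (n × s) = 6·82 + (-9)·(-100) + (-7)·(-142) = 492 + 900 + 994 = 2386

2386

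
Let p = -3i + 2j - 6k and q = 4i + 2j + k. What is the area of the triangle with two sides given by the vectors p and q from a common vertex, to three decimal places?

14.431

i: 2·1 - (-6)·2 = 2 - (-12) = 14
j: (-6)·4 - (-3)·1 = -24 - (-3) = -21
k: (-3)·2 - 2·4 = -6 - 8 = -14
p × q = (14, -21, -14)
|p × q| = √(14² + (-21)² + (-14)²) = √833 ≈ 28.8617
area = ½ · 28.8617 ≈ 14.431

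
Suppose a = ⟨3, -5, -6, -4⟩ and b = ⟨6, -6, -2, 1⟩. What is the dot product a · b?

a · b = 3·6 + (-5)·(-6) + (-6)·(-2) + (-4)·1 = 18 + 30 + 12 - 4 = 56

56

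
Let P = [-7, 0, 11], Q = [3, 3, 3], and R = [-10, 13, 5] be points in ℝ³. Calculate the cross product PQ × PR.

(86, 84, 139)

PQ = (10, 3, -8)
PR = (-3, 13, -6)
i: 3·(-6) - (-8)·13 = -18 - (-104) = 86
j: (-8)·(-3) - 10·(-6) = 24 - (-60) = 84
k: 10·13 - 3·(-3) = 130 - (-9) = 139
PQ × PR = (86, 84, 139)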